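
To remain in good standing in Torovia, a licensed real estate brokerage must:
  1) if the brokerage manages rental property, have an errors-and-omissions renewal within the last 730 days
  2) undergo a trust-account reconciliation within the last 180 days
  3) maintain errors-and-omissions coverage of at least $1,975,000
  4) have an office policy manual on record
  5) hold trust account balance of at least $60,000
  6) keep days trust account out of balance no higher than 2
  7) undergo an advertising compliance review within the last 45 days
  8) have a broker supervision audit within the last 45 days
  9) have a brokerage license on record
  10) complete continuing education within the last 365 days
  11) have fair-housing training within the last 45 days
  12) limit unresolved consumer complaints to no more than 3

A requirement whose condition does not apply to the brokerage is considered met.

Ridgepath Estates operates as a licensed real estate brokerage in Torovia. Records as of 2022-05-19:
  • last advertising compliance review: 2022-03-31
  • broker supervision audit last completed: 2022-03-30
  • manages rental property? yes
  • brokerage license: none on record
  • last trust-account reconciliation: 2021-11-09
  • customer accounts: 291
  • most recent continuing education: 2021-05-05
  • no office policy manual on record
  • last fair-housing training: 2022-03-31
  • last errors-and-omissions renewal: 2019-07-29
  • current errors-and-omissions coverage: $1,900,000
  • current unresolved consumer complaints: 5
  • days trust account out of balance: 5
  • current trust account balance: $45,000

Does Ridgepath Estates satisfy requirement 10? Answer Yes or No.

10. continuing education 379 days ago vs limit 365 → not met

No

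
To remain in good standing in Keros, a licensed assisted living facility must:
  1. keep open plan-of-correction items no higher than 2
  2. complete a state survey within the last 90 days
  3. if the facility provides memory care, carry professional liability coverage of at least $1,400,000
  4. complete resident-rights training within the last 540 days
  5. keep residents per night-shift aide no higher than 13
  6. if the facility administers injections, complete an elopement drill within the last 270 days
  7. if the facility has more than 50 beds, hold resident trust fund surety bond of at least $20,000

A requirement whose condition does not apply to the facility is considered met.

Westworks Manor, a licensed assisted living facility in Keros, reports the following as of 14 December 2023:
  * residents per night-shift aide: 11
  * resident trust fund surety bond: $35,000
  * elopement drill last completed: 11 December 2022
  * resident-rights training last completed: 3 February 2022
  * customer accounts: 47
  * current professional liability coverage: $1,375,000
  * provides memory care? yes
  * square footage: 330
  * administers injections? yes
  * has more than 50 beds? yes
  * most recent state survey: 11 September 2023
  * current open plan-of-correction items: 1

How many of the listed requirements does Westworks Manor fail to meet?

4

1. open plan-of-correction items 1 ≤ 2 → met
2. state survey 94 days ago vs limit 90 → not met
3. condition 'provides memory care' holds; professional liability coverage $1,375,000 < $1,400,000 → not met
4. resident-rights training 679 days ago vs limit 540 → not met
5. residents per night-shift aide 11 ≤ 13 → met
6. condition 'administers injections' holds; elopement drill 368 days ago vs limit 270 → not met
7. condition 'has more than 50 beds' holds; resident trust fund surety bond $35,000 ≥ $20,000 → met
Not met: 4 of 7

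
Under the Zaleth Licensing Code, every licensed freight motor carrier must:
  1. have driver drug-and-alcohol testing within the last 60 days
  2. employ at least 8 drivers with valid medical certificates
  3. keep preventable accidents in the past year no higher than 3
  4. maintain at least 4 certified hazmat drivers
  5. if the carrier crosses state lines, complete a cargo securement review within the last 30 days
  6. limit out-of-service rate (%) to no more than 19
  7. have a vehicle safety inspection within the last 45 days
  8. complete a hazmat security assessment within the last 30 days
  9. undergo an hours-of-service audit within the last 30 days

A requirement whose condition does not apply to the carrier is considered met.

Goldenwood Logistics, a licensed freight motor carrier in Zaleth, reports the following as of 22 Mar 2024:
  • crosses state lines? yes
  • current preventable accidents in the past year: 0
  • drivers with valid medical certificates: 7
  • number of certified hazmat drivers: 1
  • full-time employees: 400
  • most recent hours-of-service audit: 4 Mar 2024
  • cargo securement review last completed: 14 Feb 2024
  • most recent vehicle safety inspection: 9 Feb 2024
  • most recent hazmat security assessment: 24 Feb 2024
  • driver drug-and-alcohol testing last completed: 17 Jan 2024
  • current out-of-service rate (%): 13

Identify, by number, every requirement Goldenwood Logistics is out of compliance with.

1, 2, 4, 5

1. driver drug-and-alcohol testing 65 days ago vs limit 60 → not met
2. drivers with valid medical certificates 7 < 8 → not met
3. preventable accidents in the past year 0 ≤ 3 → met
4. certified hazmat drivers 1 < 4 → not met
5. condition 'crosses state lines' holds; cargo securement review 37 days ago vs limit 30 → not met
6. out-of-service rate (%) 13 ≤ 19 → met
7. vehicle safety inspection 42 days ago vs limit 45 → met
8. hazmat security assessment 27 days ago vs limit 30 → met
9. hours-of-service audit 18 days ago vs limit 30 → met
Not met: 1, 2, 4, 5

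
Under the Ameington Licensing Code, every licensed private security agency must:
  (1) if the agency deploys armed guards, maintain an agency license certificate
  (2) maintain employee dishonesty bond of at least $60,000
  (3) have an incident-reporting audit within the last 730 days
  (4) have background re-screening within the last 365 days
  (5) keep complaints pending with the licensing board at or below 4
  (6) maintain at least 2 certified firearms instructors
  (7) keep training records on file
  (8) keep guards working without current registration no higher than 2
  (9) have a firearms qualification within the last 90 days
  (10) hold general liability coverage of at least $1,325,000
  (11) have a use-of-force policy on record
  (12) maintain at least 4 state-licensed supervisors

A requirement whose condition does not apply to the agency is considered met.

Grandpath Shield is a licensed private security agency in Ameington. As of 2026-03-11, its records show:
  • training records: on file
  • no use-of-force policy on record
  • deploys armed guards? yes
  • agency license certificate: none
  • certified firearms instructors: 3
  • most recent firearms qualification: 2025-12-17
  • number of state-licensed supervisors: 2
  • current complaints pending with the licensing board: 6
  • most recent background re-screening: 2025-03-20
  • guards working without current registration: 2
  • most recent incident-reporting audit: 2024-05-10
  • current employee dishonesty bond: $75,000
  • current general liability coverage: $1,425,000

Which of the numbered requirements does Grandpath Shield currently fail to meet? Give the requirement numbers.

1. condition 'deploys armed guards' holds; agency license certificate absent → not met
2. employee dishonesty bond $75,000 ≥ $60,000 → met
3. incident-reporting audit 670 days ago vs limit 730 → met
4. background re-screening 356 days ago vs limit 365 → met
5. complaints pending with the licensing board 6 > 4 → not met
6. certified firearms instructors 3 ≥ 2 → met
7. training records present → met
8. guards working without current registration 2 ≤ 2 → met
9. firearms qualification 84 days ago vs limit 90 → met
10. general liability coverage $1,425,000 ≥ $1,325,000 → met
11. use-of-force policy absent → not met
12. state-licensed supervisors 2 < 4 → not met
Not met: 1, 5, 11, 12

1, 5, 11, 12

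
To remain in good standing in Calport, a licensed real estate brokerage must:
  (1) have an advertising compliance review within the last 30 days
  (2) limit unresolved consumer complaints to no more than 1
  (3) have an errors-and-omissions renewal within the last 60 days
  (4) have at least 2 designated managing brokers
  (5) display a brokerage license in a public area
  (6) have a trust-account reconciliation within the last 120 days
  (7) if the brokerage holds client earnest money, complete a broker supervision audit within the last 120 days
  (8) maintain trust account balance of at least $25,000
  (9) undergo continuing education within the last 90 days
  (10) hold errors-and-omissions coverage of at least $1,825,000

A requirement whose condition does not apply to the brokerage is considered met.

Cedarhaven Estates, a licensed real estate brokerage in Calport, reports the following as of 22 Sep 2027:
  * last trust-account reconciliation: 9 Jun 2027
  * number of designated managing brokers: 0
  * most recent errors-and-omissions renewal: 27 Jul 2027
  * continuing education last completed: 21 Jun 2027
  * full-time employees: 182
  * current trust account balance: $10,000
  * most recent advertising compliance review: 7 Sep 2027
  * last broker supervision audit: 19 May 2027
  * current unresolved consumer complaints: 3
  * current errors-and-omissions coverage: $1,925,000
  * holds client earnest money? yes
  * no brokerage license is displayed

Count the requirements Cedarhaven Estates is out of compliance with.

6

1. advertising compliance review 15 days ago vs limit 30 → met
2. unresolved consumer complaints 3 > 1 → not met
3. errors-and-omissions renewal 57 days ago vs limit 60 → met
4. designated managing brokers 0 < 2 → not met
5. brokerage license absent → not met
6. trust-account reconciliation 105 days ago vs limit 120 → met
7. condition 'holds client earnest money' holds; broker supervision audit 126 days ago vs limit 120 → not met
8. trust account balance $10,000 < $25,000 → not met
9. continuing education 93 days ago vs limit 90 → not met
10. errors-and-omissions coverage $1,925,000 ≥ $1,825,000 → met
Not met: 6 of 10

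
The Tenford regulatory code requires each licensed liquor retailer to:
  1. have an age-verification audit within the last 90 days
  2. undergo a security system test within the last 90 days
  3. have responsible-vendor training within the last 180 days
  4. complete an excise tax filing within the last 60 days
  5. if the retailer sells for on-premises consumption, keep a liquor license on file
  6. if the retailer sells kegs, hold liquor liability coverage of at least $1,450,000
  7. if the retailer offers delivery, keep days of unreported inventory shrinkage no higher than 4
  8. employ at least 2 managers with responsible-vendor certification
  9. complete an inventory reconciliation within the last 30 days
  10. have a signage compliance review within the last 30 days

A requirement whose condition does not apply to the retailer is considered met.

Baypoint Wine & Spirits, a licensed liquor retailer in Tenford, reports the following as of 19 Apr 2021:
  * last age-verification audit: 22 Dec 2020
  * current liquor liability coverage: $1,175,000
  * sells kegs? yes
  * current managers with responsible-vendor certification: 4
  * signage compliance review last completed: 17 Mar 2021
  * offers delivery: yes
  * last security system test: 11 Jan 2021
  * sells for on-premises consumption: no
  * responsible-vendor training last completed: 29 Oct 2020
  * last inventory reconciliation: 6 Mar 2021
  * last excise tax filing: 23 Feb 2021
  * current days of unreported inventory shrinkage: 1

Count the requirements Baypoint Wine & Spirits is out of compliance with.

1. age-verification audit 118 days ago vs limit 90 → not met
2. security system test 98 days ago vs limit 90 → not met
3. responsible-vendor training 172 days ago vs limit 180 → met
4. excise tax filing 55 days ago vs limit 60 → met
5. condition 'sells for on-premises consumption' does not hold → requirement n/a → met
6. condition 'sells kegs' holds; liquor liability coverage $1,175,000 < $1,450,000 → not met
7. condition 'offers delivery' holds; days of unreported inventory shrinkage 1 ≤ 4 → met
8. managers with responsible-vendor certification 4 ≥ 2 → met
9. inventory reconciliation 44 days ago vs limit 30 → not met
10. signage compliance review 33 days ago vs limit 30 → not met
Not met: 5 of 10

5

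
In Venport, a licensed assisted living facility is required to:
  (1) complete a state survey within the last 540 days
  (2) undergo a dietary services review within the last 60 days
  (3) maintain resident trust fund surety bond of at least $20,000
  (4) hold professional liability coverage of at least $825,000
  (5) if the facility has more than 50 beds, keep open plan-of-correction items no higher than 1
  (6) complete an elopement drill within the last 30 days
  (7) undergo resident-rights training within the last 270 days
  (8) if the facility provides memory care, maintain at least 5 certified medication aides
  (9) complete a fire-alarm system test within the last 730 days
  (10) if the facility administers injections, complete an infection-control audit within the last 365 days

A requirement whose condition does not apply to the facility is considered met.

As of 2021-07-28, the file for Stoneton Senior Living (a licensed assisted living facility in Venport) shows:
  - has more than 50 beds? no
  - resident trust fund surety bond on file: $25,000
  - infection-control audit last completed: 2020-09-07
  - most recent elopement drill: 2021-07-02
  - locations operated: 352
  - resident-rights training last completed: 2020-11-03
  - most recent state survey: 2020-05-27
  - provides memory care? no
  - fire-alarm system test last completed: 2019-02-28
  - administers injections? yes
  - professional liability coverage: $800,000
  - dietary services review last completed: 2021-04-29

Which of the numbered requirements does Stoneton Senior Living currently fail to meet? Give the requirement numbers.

2, 4, 9

1. state survey 427 days ago vs limit 540 → met
2. dietary services review 90 days ago vs limit 60 → not met
3. resident trust fund surety bond $25,000 ≥ $20,000 → met
4. professional liability coverage $800,000 < $825,000 → not met
5. condition 'has more than 50 beds' does not hold → requirement n/a → met
6. elopement drill 26 days ago vs limit 30 → met
7. resident-rights training 267 days ago vs limit 270 → met
8. condition 'provides memory care' does not hold → requirement n/a → met
9. fire-alarm system test 881 days ago vs limit 730 → not met
10. condition 'administers injections' holds; infection-control audit 324 days ago vs limit 365 → met
Not met: 2, 4, 9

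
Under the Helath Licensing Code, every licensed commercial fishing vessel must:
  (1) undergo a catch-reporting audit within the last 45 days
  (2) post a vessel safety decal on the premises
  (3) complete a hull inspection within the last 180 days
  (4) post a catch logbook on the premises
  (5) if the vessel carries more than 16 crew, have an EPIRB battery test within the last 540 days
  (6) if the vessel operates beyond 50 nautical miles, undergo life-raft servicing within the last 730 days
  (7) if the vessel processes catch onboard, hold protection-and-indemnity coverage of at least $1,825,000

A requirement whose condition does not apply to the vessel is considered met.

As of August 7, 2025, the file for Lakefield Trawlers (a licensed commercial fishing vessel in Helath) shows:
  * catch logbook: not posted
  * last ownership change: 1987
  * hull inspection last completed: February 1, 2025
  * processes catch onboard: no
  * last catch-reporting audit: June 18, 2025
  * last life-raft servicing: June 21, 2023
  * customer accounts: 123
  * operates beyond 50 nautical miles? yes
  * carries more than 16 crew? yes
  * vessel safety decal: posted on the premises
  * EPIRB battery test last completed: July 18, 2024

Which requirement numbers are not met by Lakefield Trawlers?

1, 3, 4, 6

1. catch-reporting audit 50 days ago vs limit 45 → not met
2. vessel safety decal present → met
3. hull inspection 187 days ago vs limit 180 → not met
4. catch logbook absent → not met
5. condition 'carries more than 16 crew' holds; EPIRB battery test 385 days ago vs limit 540 → met
6. condition 'operates beyond 50 nautical miles' holds; life-raft servicing 778 days ago vs limit 730 → not met
7. condition 'processes catch onboard' does not hold → requirement n/a → met
Not met: 1, 3, 4, 6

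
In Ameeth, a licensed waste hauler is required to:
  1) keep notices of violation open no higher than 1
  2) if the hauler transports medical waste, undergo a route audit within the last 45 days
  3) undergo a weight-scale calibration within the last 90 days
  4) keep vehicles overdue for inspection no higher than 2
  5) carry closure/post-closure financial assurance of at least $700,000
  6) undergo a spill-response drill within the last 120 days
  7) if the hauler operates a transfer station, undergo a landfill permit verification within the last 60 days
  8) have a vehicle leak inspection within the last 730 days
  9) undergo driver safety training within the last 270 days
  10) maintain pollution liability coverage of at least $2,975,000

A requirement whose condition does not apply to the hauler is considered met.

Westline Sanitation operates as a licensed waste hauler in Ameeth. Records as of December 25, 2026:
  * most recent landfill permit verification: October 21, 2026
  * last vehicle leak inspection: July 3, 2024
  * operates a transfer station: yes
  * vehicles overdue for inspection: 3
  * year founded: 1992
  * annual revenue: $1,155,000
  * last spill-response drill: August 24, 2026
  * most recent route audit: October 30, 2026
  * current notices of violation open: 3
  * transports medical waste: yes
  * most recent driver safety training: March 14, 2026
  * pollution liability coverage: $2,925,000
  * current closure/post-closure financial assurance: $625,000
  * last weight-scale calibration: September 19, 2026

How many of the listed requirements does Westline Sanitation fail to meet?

10

1. notices of violation open 3 > 1 → not met
2. condition 'transports medical waste' holds; route audit 56 days ago vs limit 45 → not met
3. weight-scale calibration 97 days ago vs limit 90 → not met
4. vehicles overdue for inspection 3 > 2 → not met
5. closure/post-closure financial assurance $625,000 < $700,000 → not met
6. spill-response drill 123 days ago vs limit 120 → not met
7. condition 'operates a transfer station' holds; landfill permit verification 65 days ago vs limit 60 → not met
8. vehicle leak inspection 905 days ago vs limit 730 → not met
9. driver safety training 286 days ago vs limit 270 → not met
10. pollution liability coverage $2,925,000 < $2,975,000 → not met
Not met: 10 of 10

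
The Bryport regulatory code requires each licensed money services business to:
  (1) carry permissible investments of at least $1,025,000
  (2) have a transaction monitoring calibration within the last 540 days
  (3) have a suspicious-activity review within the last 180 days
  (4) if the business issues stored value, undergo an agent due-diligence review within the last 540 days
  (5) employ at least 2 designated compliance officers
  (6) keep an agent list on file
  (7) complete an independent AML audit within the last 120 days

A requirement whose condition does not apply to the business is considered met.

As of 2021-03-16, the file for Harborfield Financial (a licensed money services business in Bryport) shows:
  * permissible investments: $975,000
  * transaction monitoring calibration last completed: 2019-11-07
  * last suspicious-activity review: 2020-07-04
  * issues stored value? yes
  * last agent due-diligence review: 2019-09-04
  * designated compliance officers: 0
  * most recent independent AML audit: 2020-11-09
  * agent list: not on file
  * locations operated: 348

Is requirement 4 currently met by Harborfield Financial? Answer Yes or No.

No

4. condition 'issues stored value' holds; agent due-diligence review 559 days ago vs limit 540 → not met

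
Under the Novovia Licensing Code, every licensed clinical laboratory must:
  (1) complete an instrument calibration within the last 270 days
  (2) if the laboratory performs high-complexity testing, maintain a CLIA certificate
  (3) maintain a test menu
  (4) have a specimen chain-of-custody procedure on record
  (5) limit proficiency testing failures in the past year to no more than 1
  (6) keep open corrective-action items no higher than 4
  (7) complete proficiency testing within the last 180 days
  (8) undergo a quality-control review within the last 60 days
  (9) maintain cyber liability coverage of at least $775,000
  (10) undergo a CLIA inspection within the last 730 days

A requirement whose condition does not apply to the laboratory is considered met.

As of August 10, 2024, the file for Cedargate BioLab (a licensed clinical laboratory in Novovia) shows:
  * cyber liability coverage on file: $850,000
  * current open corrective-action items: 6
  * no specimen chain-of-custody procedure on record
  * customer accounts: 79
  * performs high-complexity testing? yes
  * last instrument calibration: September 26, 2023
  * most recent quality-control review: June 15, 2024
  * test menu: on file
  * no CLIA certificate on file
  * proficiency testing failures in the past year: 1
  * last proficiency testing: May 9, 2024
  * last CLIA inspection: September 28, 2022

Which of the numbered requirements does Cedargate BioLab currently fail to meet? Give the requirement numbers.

1. instrument calibration 319 days ago vs limit 270 → not met
2. condition 'performs high-complexity testing' holds; CLIA certificate absent → not met
3. test menu present → met
4. specimen chain-of-custody procedure absent → not met
5. proficiency testing failures in the past year 1 ≤ 1 → met
6. open corrective-action items 6 > 4 → not met
7. proficiency testing 93 days ago vs limit 180 → met
8. quality-control review 56 days ago vs limit 60 → met
9. cyber liability coverage $850,000 ≥ $775,000 → met
10. CLIA inspection 682 days ago vs limit 730 → met
Not met: 1, 2, 4, 6

1, 2, 4, 6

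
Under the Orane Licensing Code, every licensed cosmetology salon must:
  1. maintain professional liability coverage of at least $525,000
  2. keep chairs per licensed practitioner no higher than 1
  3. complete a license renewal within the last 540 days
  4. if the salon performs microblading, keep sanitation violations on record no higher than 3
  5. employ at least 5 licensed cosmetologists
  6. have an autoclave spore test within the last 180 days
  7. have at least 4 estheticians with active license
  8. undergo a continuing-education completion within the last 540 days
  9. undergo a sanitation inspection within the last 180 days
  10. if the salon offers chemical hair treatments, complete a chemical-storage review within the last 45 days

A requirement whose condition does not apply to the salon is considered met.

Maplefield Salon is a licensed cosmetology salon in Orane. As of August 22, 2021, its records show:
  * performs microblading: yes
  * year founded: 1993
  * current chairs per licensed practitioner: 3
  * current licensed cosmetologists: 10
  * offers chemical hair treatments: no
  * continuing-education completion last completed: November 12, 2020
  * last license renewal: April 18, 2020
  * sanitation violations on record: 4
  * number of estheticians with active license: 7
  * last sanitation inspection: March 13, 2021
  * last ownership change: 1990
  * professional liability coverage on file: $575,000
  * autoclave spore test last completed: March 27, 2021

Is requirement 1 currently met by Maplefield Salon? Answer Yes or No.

1. professional liability coverage $575,000 ≥ $525,000 → met

Yes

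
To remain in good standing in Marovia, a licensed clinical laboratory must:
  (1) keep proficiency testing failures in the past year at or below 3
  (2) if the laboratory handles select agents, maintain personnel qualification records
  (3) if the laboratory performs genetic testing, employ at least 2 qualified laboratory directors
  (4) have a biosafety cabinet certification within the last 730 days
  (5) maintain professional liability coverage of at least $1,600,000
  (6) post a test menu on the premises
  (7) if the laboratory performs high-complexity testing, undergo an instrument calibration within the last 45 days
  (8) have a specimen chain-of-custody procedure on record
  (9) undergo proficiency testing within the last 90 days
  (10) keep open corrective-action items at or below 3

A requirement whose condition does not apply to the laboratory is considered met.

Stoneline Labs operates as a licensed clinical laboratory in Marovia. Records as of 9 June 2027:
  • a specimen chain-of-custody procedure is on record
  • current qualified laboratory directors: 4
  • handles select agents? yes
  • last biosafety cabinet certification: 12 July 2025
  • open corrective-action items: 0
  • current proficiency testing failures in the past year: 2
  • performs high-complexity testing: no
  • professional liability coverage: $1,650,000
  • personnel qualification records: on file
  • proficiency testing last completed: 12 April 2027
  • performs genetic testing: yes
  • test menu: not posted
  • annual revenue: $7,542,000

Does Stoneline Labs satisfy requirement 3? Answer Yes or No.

Yes

3. condition 'performs genetic testing' holds; qualified laboratory directors 4 ≥ 2 → met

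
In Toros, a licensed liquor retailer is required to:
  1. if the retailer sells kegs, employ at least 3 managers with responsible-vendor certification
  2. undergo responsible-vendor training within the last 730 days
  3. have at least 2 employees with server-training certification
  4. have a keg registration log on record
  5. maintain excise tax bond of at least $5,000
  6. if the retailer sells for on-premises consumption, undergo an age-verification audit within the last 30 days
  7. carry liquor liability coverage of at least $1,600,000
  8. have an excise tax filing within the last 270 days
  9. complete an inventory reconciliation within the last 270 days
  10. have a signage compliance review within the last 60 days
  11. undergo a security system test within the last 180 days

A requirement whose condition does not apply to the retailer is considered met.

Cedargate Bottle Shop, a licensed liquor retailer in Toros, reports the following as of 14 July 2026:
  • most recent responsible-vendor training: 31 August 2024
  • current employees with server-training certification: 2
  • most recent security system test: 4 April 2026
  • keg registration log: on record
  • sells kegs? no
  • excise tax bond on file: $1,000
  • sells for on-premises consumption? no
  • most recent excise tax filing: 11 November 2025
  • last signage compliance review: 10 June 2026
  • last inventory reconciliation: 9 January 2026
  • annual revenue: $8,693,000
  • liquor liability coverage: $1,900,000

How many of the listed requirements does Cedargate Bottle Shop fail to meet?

1. condition 'sells kegs' does not hold → requirement n/a → met
2. responsible-vendor training 682 days ago vs limit 730 → met
3. employees with server-training certification 2 ≥ 2 → met
4. keg registration log present → met
5. excise tax bond $1,000 < $5,000 → not met
6. condition 'sells for on-premises consumption' does not hold → requirement n/a → met
7. liquor liability coverage $1,900,000 ≥ $1,600,000 → met
8. excise tax filing 245 days ago vs limit 270 → met
9. inventory reconciliation 186 days ago vs limit 270 → met
10. signage compliance review 34 days ago vs limit 60 → met
11. security system test 101 days ago vs limit 180 → met
Not met: 1 of 11

1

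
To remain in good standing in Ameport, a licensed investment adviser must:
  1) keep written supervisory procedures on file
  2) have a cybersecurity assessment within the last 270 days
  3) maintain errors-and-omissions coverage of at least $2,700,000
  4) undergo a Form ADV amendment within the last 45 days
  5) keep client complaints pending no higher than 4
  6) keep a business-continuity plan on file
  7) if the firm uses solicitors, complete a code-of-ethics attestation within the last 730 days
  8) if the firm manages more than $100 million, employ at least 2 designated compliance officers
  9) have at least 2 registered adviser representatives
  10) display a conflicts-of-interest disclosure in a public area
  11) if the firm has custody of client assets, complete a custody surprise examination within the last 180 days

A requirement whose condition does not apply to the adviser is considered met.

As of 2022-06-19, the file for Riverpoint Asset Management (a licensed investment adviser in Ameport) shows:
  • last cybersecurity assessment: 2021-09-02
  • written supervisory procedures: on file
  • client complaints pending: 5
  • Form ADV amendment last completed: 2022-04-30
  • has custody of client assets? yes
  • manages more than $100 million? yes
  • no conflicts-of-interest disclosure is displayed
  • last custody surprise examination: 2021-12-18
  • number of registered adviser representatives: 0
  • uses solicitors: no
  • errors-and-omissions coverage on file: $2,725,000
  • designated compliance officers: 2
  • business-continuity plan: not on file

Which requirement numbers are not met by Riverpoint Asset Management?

1. written supervisory procedures present → met
2. cybersecurity assessment 290 days ago vs limit 270 → not met
3. errors-and-omissions coverage $2,725,000 ≥ $2,700,000 → met
4. Form ADV amendment 50 days ago vs limit 45 → not met
5. client complaints pending 5 > 4 → not met
6. business-continuity plan absent → not met
7. condition 'uses solicitors' does not hold → requirement n/a → met
8. condition 'manages more than $100 million' holds; designated compliance officers 2 ≥ 2 → met
9. registered adviser representatives 0 < 2 → not met
10. conflicts-of-interest disclosure absent → not met
11. condition 'has custody of client assets' holds; custody surprise examination 183 days ago vs limit 180 → not met
Not met: 2, 4, 5, 6, 9, 10, 11

2, 4, 5, 6, 9, 10, 11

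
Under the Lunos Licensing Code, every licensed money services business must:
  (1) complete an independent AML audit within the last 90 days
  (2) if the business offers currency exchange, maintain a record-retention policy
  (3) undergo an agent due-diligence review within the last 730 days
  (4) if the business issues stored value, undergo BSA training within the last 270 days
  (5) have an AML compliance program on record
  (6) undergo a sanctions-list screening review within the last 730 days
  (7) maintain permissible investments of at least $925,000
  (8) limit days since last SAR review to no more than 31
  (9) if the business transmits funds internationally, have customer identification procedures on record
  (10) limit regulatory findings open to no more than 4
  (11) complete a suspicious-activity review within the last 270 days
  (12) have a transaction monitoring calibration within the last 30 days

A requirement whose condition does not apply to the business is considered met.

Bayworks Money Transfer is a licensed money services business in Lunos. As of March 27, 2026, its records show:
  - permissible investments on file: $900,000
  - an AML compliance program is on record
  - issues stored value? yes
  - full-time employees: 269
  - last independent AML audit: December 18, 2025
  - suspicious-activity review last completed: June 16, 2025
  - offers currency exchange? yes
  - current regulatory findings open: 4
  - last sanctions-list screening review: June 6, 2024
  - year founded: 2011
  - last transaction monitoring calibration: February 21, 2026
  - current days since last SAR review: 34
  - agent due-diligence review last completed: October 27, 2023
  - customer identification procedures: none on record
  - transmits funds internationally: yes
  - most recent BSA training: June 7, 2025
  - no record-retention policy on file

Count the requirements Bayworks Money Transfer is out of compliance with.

9

1. independent AML audit 99 days ago vs limit 90 → not met
2. condition 'offers currency exchange' holds; record-retention policy absent → not met
3. agent due-diligence review 882 days ago vs limit 730 → not met
4. condition 'issues stored value' holds; BSA training 293 days ago vs limit 270 → not met
5. AML compliance program present → met
6. sanctions-list screening review 659 days ago vs limit 730 → met
7. permissible investments $900,000 < $925,000 → not met
8. days since last SAR review 34 > 31 → not met
9. condition 'transmits funds internationally' holds; customer identification procedures absent → not met
10. regulatory findings open 4 ≤ 4 → met
11. suspicious-activity review 284 days ago vs limit 270 → not met
12. transaction monitoring calibration 34 days ago vs limit 30 → not met
Not met: 9 of 12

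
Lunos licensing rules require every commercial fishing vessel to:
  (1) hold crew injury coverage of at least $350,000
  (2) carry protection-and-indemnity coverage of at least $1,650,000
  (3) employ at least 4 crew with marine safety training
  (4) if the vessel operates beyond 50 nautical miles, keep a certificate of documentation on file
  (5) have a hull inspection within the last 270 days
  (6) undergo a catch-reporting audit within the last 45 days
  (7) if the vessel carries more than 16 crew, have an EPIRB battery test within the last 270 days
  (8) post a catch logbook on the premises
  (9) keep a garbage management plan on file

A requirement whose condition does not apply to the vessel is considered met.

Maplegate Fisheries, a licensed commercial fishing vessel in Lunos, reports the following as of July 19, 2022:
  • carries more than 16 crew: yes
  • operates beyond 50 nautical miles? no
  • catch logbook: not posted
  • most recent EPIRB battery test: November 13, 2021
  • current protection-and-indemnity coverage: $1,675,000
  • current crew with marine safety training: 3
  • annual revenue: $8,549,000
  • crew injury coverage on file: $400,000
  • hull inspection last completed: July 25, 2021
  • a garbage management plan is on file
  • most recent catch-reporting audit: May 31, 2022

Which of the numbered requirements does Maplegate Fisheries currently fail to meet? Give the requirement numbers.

3, 5, 6, 8

1. crew injury coverage $400,000 ≥ $350,000 → met
2. protection-and-indemnity coverage $1,675,000 ≥ $1,650,000 → met
3. crew with marine safety training 3 < 4 → not met
4. condition 'operates beyond 50 nautical miles' does not hold → requirement n/a → met
5. hull inspection 359 days ago vs limit 270 → not met
6. catch-reporting audit 49 days ago vs limit 45 → not met
7. condition 'carries more than 16 crew' holds; EPIRB battery test 248 days ago vs limit 270 → met
8. catch logbook absent → not met
9. garbage management plan present → met
Not met: 3, 5, 6, 8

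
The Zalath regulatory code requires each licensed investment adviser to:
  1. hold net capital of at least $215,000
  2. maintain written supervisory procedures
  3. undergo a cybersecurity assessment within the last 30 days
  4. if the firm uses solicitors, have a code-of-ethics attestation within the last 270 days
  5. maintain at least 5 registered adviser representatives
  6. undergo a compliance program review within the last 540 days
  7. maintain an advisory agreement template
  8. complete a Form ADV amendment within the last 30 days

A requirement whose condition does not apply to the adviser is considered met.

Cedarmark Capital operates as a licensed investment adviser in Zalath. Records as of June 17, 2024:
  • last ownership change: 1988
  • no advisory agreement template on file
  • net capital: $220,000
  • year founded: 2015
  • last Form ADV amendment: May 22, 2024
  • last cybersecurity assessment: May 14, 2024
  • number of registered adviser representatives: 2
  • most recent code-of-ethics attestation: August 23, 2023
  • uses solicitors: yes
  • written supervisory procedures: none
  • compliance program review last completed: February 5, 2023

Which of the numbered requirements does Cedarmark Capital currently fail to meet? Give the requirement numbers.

1. net capital $220,000 ≥ $215,000 → met
2. written supervisory procedures absent → not met
3. cybersecurity assessment 34 days ago vs limit 30 → not met
4. condition 'uses solicitors' holds; code-of-ethics attestation 299 days ago vs limit 270 → not met
5. registered adviser representatives 2 < 5 → not met
6. compliance program review 498 days ago vs limit 540 → met
7. advisory agreement template absent → not met
8. Form ADV amendment 26 days ago vs limit 30 → met
Not met: 2, 3, 4, 5, 7

2, 3, 4, 5, 7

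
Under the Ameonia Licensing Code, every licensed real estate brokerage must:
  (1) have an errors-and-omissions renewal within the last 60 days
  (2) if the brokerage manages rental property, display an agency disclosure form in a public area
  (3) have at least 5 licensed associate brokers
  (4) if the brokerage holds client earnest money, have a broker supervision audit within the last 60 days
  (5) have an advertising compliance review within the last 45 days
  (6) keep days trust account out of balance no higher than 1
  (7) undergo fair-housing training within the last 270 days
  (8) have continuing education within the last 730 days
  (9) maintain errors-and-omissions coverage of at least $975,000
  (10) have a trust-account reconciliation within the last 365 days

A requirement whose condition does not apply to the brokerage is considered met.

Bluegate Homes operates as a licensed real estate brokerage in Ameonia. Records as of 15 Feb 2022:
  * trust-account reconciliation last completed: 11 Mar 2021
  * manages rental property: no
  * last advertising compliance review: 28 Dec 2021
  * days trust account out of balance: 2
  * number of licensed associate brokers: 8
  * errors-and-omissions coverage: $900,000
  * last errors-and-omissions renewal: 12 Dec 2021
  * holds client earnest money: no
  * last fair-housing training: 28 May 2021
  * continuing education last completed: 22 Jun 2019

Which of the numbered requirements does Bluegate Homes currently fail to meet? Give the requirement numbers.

1, 5, 6, 8, 9

1. errors-and-omissions renewal 65 days ago vs limit 60 → not met
2. condition 'manages rental property' does not hold → requirement n/a → met
3. licensed associate brokers 8 ≥ 5 → met
4. condition 'holds client earnest money' does not hold → requirement n/a → met
5. advertising compliance review 49 days ago vs limit 45 → not met
6. days trust account out of balance 2 > 1 → not met
7. fair-housing training 263 days ago vs limit 270 → met
8. continuing education 969 days ago vs limit 730 → not met
9. errors-and-omissions coverage $900,000 < $975,000 → not met
10. trust-account reconciliation 341 days ago vs limit 365 → met
Not met: 1, 5, 6, 8, 9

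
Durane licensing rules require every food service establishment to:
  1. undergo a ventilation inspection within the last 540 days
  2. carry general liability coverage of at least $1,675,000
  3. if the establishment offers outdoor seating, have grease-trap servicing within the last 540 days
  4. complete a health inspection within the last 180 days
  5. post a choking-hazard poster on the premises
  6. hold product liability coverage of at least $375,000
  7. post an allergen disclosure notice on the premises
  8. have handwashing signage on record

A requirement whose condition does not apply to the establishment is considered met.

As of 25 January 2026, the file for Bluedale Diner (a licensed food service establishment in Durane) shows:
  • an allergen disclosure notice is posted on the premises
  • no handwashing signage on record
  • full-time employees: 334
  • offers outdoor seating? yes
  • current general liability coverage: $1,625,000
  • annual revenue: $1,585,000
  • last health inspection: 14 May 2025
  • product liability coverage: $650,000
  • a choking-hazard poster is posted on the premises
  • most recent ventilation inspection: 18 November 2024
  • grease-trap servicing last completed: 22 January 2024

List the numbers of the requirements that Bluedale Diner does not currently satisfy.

1. ventilation inspection 433 days ago vs limit 540 → met
2. general liability coverage $1,625,000 < $1,675,000 → not met
3. condition 'offers outdoor seating' holds; grease-trap servicing 734 days ago vs limit 540 → not met
4. health inspection 256 days ago vs limit 180 → not met
5. choking-hazard poster present → met
6. product liability coverage $650,000 ≥ $375,000 → met
7. allergen disclosure notice present → met
8. handwashing signage absent → not met
Not met: 2, 3, 4, 8

2, 3, 4, 8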